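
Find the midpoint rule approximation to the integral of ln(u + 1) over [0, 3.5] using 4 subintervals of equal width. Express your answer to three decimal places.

Δu = (3.5 − 0)/4 = 0.875.
Midpoints: 0.4375, 1.3125, 2.1875, 3.0625.
f(0.4375) ≈ 0.363, f(1.3125) ≈ 0.838, f(2.1875) ≈ 1.159, f(3.0625) ≈ 1.402.
Sum = Δu · [f(0.4375) + f(1.3125) + f(2.1875) + f(3.0625)].
Sum ≈ 3.292.

3.292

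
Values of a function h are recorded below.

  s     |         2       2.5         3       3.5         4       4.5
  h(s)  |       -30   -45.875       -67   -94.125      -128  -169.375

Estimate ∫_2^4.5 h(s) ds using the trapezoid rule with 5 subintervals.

-217.34375

Δs = 0.5.
T_5 = (0.5/2)·[(-30) + 2·(-45.875) + 2·(-67) + 2·(-94.125) + 2·(-128) + (-169.375)] = -217.34375.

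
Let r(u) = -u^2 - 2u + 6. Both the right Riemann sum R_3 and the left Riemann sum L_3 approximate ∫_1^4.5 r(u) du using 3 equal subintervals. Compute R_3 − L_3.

-30.625

R_3 ≈ -44.398148.
L_3 ≈ -13.773148.
R_3 − L_3 = -30.625.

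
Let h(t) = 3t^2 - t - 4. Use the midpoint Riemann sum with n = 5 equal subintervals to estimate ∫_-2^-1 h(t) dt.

Δt = (-1 − (-2))/5 = 0.2.
Midpoints: -1.9, -1.7, -1.5, -1.3, -1.1.
h(-1.9) = 8.73, h(-1.7) = 6.37, h(-1.5) = 4.25, h(-1.3) = 2.37, h(-1.1) = 0.73.
Sum = Δt · [h(-1.9) + h(-1.7) + h(-1.5) + h(-1.3) + h(-1.1)].
Sum = 4.49.

4.49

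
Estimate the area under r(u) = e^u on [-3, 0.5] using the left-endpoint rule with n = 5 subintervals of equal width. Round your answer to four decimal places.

Δu = (0.5 − (-3))/5 = 0.7.
Left endpoints: -3, -2.3, -1.6, -0.9, -0.2.
r(-3) ≈ 0.0498, r(-2.3) ≈ 0.1003, r(-1.6) ≈ 0.2019, r(-0.9) ≈ 0.4066, r(-0.2) ≈ 0.8187.
Sum = Δu · [r(-3) + r(-2.3) + r(-1.6) + r(-0.9) + r(-0.2)].
Sum ≈ 1.1041.

1.1041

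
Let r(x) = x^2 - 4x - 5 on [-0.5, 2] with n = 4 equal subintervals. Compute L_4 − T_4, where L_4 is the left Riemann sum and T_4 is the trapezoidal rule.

L_4 = -15.17578125.
T_4 = -17.12890625.
L_4 − T_4 = 1.953125.

1.953125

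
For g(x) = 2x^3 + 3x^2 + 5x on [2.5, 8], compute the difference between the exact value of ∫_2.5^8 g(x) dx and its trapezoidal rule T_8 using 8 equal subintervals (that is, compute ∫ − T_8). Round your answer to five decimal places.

Exact integral: ∫_2.5^8 g(x) dx = 2669.21875.
T_8 ≈ 2684.1665039.
Error ≈ 2669.21875 − 2684.1665039 ≈ -14.94775.

-14.94775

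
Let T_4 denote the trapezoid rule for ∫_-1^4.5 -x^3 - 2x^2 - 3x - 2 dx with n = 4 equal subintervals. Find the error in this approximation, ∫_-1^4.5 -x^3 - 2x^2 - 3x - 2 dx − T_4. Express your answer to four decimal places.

Exact integral: ∫_-1^4.5 f(x) dx ≈ -203.557292.
T_4 ≈ -216.122070.
Error ≈ -203.557292 − (-216.122070) ≈ 12.5648.

12.5648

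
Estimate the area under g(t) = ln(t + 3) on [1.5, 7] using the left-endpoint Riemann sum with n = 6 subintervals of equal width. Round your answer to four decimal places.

10.3830

Δt = (7 − 1.5)/6 = 11/12.
Left endpoints: 1.5, 29/12, 10/3, 4.25, 31/6, 73/12.
g(1.5) ≈ 1.5041, g(29/12) ≈ 1.6895, g(10/3) ≈ 1.8458, g(4.25) ≈ 1.9810, g(31/6) ≈ 2.1001, g(73/12) ≈ 2.2064.
Sum = Δt · [g(1.5) + g(29/12) + g(10/3) + ...].
Sum ≈ 10.3830.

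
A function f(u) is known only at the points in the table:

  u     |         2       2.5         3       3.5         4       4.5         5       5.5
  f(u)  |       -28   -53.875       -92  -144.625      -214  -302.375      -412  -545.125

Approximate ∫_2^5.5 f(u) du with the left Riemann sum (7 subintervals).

-623.4375

Δu = 0.5.
Sum = 0.5·[(-28) + (-53.875) + (-92) + (-144.625) + (-214) + (-302.375) + (-412)] = -623.4375.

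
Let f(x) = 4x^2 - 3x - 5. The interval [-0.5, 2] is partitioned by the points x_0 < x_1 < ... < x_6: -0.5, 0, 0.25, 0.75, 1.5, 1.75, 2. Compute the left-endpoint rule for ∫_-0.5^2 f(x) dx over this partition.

Subinterval widths: 0.5, 0.25, 0.5, 0.75, 0.25, 0.25.
Left endpoints: -0.5, 0, 0.25, 0.75, 1.5, 1.75.
f(-0.5) = -2.5, f(0) = -5, f(0.25) = -5.5, f(0.75) = -5, f(1.5) = -0.5, f(1.75) = 2.
Sum = Σ Δx_i · f(x_i).
Sum = -8.625.

-8.625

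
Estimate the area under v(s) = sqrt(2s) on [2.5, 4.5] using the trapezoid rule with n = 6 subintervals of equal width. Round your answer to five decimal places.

5.27217

Δs = (4.5 − 2.5)/6 = 1/3.
v(2.5) ≈ 2.23607, v(17/6) ≈ 2.38048, v(19/6) ≈ 2.51661, v(3.5) ≈ 2.64575, v(23/6) ≈ 2.76887, v(25/6) ≈ 2.88675, v(4.5) ≈ 3.00000.
T_6 = (Δs/2)·[v(s_0) + 2v(s_1) + ... + 2v(s_{5}) + v(s_6)].
Sum ≈ 5.27217.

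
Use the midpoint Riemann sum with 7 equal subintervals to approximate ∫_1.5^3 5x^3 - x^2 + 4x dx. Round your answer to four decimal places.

100.3589

Δx = (3 − 1.5)/7 = 3/14.
Midpoints: 45/28, 51/28, 57/28, 2.25, 69/28, 75/28, 81/28.
f(45/28) = 540045/21952, f(51/28) = 750363/21952, f(57/28) = 1013745/21952, f(2.25) = 60.890625, f(69/28) = 1725621/21952, f(75/28) = 2187075/21952, f(81/28) = 2727513/21952.
Sum = Δx · [f(45/28) + f(51/28) + f(57/28) + ...].
Sum ≈ 100.3589.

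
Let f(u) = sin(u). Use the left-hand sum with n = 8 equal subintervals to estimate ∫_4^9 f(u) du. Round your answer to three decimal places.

Δu = (9 − 4)/8 = 0.625.
Left endpoints: 4, 4.625, 5.25, 5.875, 6.5, 7.125, 7.75, 8.375.
f(4) ≈ -0.757, f(4.625) ≈ -0.996, f(5.25) ≈ -0.859, f(5.875) ≈ -0.397, f(6.5) ≈ 0.215, f(7.125) ≈ 0.746, f(7.75) ≈ 0.995, f(8.375) ≈ 0.867.
Sum = Δu · [f(4) + f(4.625) + f(5.25) + ...].
Sum ≈ -0.116.

-0.116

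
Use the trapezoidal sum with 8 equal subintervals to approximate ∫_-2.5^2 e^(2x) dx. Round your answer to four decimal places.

Δx = (2 − (-2.5))/8 = 0.5625.
f(-2.5) ≈ 0.0067, f(-1.9375) ≈ 0.0208, f(-1.375) ≈ 0.0639, f(-0.8125) ≈ 0.1969, f(-0.25) ≈ 0.6065, f(0.3125) ≈ 1.8682, f(0.875) ≈ 5.7546, f(1.4375) ≈ 17.7254, f(2) ≈ 54.5982.
T_8 = (Δx/2)·[f(x_0) + 2f(x_1) + ... + 2f(x_{7}) + f(x_8)].
Sum ≈ 30.1156.

30.1156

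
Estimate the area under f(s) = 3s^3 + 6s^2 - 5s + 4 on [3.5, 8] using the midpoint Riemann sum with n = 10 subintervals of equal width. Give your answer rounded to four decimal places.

Δs = (8 − 3.5)/10 = 0.45.
Midpoints: 3.725, 4.175, 4.625, 5.075, 5.525, 5.975, 6.425, 6.875, 7.325, 7.775.
f(3.725) = 14316087/64000, f(4.175) = 19585749/64000, f(4.625) = 207879/512, f(5.075) = 33618441/64000, f(5.525) = 42591423/64000, f(5.975) = 53008797/64000, f(6.425) = 64975539/64000, f(6.875) = 628773/512, f(7.325) = 93977031/64000, f(7.775) = 111221733/64000.
Sum = Δs · [f(3.725) + f(4.175) + f(4.625) + ...].
Sum ≈ 3781.9427.

3781.9427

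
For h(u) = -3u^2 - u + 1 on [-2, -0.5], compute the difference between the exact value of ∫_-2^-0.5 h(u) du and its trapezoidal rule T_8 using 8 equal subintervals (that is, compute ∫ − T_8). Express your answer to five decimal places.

Exact integral: ∫_-2^-0.5 h(u) du = -4.5.
T_8 ≈ -4.5263672.
Error ≈ -4.5 − (-4.5263672) ≈ 0.02637.

0.02637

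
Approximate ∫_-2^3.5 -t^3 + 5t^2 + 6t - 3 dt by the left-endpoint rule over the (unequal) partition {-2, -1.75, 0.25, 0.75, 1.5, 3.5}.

47.66015625

Subinterval widths: 0.25, 2, 0.5, 0.75, 2.
Left endpoints: -2, -1.75, 0.25, 0.75, 1.5.
f(-2) = 13, f(-1.75) = 7.171875, f(0.25) = -1.203125, f(0.75) = 3.890625, f(1.5) = 13.875.
Sum = Σ Δt_i · f(t_i).
Sum = 47.66015625.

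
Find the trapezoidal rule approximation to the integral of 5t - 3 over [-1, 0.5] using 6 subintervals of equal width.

-6.375

Δt = (0.5 − (-1))/6 = 0.25.
f(-1) = -8, f(-0.75) = -6.75, f(-0.5) = -5.5, f(-0.25) = -4.25, f(0) = -3, f(0.25) = -1.75, f(0.5) = -0.5.
T_6 = (Δt/2)·[f(t_0) + 2f(t_1) + ... + 2f(t_{5}) + f(t_6)].
Sum = -6.375.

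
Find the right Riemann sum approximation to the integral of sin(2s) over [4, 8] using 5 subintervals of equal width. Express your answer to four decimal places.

Δs = (8 − 4)/5 = 0.8.
Right endpoints: 4.8, 5.6, 6.4, 7.2, 8.
f(4.8) ≈ -0.1743, f(5.6) ≈ -0.9792, f(6.4) ≈ 0.2315, f(7.2) ≈ 0.9657, f(8) ≈ -0.2879.
Sum = Δs · [f(4.8) + f(5.6) + f(6.4) + f(7.2) + f(8)].
Sum ≈ -0.1954.

-0.1954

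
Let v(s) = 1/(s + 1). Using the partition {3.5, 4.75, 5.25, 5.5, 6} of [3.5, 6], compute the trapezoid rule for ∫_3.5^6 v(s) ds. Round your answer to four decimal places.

0.4445

Subinterval widths: 1.25, 0.5, 0.25, 0.5.
v(3.5) = 2/9, v(4.75) = 4/23, v(5.25) = 0.16, v(5.5) = 2/13, v(6) = 1/7.
On each subinterval the trapezoid contributes (Δs_i/2)·[v(s_{i-1}) + v(s_i)].
Sum ≈ 0.4445.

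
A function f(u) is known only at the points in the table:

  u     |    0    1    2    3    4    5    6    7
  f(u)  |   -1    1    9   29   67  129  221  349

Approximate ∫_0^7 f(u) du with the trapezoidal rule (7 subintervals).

630

Δu = 1.
T_7 = (1/2)·[(-1) + 2·1 + 2·9 + 2·29 + 2·67 + 2·129 + 2·221 + 349] = 630.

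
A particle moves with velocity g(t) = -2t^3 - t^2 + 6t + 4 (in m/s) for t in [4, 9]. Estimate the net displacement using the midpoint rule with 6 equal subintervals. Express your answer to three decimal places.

Δt = (9 − 4)/6 = 5/6.
Midpoints: 53/12, 5.25, 73/12, 83/12, 7.75, 103/12.
g(53/12) = -139379/864, g(5.25) = -281.46875, g(73/12) = -385999/864, g(83/12) = -573809/864, g(7.75) = -940.53125, g(103/12) = -1108429/864.
Sum = Δt · [g(53/12) + g(5.25) + g(73/12) + ...].
Sum ≈ -3147.593.

-3147.593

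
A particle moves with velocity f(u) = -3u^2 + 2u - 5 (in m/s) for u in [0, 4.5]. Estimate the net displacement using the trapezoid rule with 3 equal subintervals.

Δu = (4.5 − 0)/3 = 1.5.
f(0) = -5, f(1.5) = -8.75, f(3) = -26, f(4.5) = -56.75.
T_3 = (Δu/2)·[f(u_0) + 2f(u_1) + 2f(u_2) + f(u_3)].
Sum = -98.4375.

-98.4375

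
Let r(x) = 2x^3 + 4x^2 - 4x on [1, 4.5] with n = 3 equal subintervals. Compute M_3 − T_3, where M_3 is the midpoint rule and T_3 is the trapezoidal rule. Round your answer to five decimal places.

M_3 ≈ 278.0596065.
T_3 ≈ 302.4745370.
M_3 − T_3 ≈ -24.41493.

-24.41493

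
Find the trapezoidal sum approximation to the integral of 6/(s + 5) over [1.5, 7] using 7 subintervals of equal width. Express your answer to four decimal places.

3.6838

Δs = (7 − 1.5)/7 = 11/14.
f(1.5) = 12/13, f(16/7) = 14/17, f(43/14) = 84/113, f(27/7) = 21/31, f(65/14) = 28/45, f(38/7) = 42/73, f(87/14) = 84/157, f(7) = 0.5.
T_7 = (Δs/2)·[f(s_0) + 2f(s_1) + ... + 2f(s_{6}) + f(s_7)].
Sum ≈ 3.6838.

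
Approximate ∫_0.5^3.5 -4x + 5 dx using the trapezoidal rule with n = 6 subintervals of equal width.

-9

Δx = (3.5 − 0.5)/6 = 0.5.
f(0.5) = 3, f(1) = 1, f(1.5) = -1, f(2) = -3, f(2.5) = -5, f(3) = -7, f(3.5) = -9.
T_6 = (Δx/2)·[f(x_0) + 2f(x_1) + ... + 2f(x_{5}) + f(x_6)].
Sum = -9.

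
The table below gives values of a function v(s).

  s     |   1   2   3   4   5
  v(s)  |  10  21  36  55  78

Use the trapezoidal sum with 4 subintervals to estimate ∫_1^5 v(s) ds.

Δs = 1.
T_4 = (1/2)·[10 + 2·21 + 2·36 + 2·55 + 78] = 156.

156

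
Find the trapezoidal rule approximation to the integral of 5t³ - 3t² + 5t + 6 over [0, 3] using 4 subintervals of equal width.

120.234375

Δt = (3 − 0)/4 = 0.75.
f(0) = 6, f(0.75) = 10.171875, f(1.5) = 23.625, f(2.25) = 59.015625, f(3) = 129.
T_4 = (Δt/2)·[f(t_0) + 2f(t_1) + 2f(t_2) + 2f(t_3) + f(t_4)].
Sum = 120.234375.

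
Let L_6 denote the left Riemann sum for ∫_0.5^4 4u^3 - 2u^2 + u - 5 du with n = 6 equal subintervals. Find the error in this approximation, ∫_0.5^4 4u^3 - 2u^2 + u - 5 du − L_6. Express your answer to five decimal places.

61.39178

Exact integral: ∫_0.5^4 f(u) du ≈ 203.7291667.
L_6 ≈ 142.3373843.
Error ≈ 203.7291667 − 142.3373843 ≈ 61.39178.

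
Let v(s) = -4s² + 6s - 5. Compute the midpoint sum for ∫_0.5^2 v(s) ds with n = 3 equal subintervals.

-6.625

Δs = (2 − 0.5)/3 = 0.5.
Midpoints: 0.75, 1.25, 1.75.
v(0.75) = -2.75, v(1.25) = -3.75, v(1.75) = -6.75.
Sum = Δs · [v(0.75) + v(1.25) + v(1.75)].
Sum = -6.625.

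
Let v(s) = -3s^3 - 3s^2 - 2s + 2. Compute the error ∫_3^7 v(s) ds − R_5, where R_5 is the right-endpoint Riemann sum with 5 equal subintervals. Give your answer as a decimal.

Exact integral: ∫_3^7 v(s) ds = -2088.
R_5 = -2538.88.
Error = -2088 − (-2538.88) = 450.88.

450.88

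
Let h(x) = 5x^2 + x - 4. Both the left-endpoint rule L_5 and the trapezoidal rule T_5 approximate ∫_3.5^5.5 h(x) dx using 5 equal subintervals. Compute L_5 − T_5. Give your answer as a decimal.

L_5 = 188.7.
T_5 = 207.1.
L_5 − T_5 = -18.4.

-18.4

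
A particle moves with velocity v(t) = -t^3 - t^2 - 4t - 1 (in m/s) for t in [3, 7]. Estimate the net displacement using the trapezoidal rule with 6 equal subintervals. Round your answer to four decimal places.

-774.0741

Δt = (7 − 3)/6 = 2/3.
v(3) = -49, v(11/3) = -2117/27, v(13/3) = -3199/27, v(5) = -171, v(17/3) = -6419/27, v(19/3) = -8653/27, v(7) = -421.
T_6 = (Δt/2)·[v(t_0) + 2v(t_1) + ... + 2v(t_{5}) + v(t_6)].
Sum ≈ -774.0741.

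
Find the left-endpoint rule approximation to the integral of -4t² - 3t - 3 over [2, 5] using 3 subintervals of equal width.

-152

Δt = (5 − 2)/3 = 1.
Left endpoints: 2, 3, 4.
f(2) = -25, f(3) = -48, f(4) = -79.
Sum = Δt · [f(2) + f(3) + f(4)].
Sum = -152.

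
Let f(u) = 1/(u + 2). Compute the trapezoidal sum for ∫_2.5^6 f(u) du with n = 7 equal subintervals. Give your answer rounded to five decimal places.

Δu = (6 − 2.5)/7 = 0.5.
f(2.5) = 2/9, f(3) = 0.2, f(3.5) = 2/11, f(4) = 1/6, f(4.5) = 2/13, f(5) = 1/7, f(5.5) = 2/15, f(6) = 0.125.
T_7 = (Δu/2)·[f(u_0) + 2f(u_1) + ... + 2f(u_{6}) + f(u_7)].
Sum ≈ 0.57607.

0.57607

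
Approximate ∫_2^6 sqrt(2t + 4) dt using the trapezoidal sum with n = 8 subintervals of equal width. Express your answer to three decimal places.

13.789

Δt = (6 − 2)/8 = 0.5.
f(2) ≈ 2.828, f(2.5) ≈ 3.000, f(3) ≈ 3.162, f(3.5) ≈ 3.317, f(4) ≈ 3.464, f(4.5) ≈ 3.606, f(5) ≈ 3.742, f(5.5) ≈ 3.873, f(6) ≈ 4.000.
T_8 = (Δt/2)·[f(t_0) + 2f(t_1) + ... + 2f(t_{7}) + f(t_8)].
Sum ≈ 13.789.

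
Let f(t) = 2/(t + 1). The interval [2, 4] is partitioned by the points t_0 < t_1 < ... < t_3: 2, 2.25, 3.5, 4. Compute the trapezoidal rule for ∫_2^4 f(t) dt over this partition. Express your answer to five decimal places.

1.03376

Subinterval widths: 0.25, 1.25, 0.5.
f(2) = 2/3, f(2.25) = 8/13, f(3.5) = 4/9, f(4) = 0.4.
On each subinterval the trapezoid contributes (Δt_i/2)·[f(t_{i-1}) + f(t_i)].
Sum ≈ 1.03376.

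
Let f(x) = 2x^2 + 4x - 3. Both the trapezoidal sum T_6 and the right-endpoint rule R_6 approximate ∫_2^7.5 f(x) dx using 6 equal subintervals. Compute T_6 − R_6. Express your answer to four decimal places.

T_6 ≈ 365.457176.
R_6 ≈ 423.436343.
T_6 − R_6 ≈ -57.9792.

-57.9792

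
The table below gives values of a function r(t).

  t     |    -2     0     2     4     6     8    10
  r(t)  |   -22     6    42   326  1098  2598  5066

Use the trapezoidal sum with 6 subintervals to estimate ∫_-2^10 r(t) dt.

Δt = 2.
T_6 = (2/2)·[(-22) + 2·6 + 2·42 + 2·326 + 2·1098 + 2·2598 + 5066] = 13184.

13184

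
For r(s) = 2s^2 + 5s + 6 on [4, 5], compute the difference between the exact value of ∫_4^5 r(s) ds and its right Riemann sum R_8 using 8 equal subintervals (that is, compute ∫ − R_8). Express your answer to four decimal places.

Exact integral: ∫_4^5 r(s) ds ≈ 69.166667.
R_8 = 70.609375.
Error ≈ 69.166667 − 70.609375 ≈ -1.4427.

-1.4427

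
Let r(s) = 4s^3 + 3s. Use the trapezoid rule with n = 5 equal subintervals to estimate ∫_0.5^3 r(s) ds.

96.25

Δs = (3 − 0.5)/5 = 0.5.
r(0.5) = 2, r(1) = 7, r(1.5) = 18, r(2) = 38, r(2.5) = 70, r(3) = 117.
T_5 = (Δs/2)·[r(s_0) + 2r(s_1) + ... + 2r(s_{4}) + r(s_5)].
Sum = 96.25.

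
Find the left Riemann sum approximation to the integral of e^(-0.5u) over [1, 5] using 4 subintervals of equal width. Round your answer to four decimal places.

Δu = (5 − 1)/4 = 1.
Left endpoints: 1, 2, 3, 4.
f(1) ≈ 0.6065, f(2) ≈ 0.3679, f(3) ≈ 0.2231, f(4) ≈ 0.1353.
Sum = Δu · [f(1) + f(2) + f(3) + f(4)].
Sum ≈ 1.3329.

1.3329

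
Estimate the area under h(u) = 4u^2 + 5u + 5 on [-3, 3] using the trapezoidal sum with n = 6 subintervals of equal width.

106

Δu = (3 − (-3))/6 = 1.
h(-3) = 26, h(-2) = 11, h(-1) = 4, h(0) = 5, h(1) = 14, h(2) = 31, h(3) = 56.
T_6 = (Δu/2)·[h(u_0) + 2h(u_1) + ... + 2h(u_{5}) + h(u_6)].
Sum = 106.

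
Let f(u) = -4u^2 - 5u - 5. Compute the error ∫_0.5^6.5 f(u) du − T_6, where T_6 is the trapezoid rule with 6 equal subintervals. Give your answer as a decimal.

Exact integral: ∫_0.5^6.5 f(u) du = -501.
T_6 = -505.
Error = -501 − (-505) = 4.

4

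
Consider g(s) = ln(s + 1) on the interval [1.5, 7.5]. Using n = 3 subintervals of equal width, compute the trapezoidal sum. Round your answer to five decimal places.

9.80812

Δs = (7.5 − 1.5)/3 = 2.
g(1.5) ≈ 0.91629, g(3.5) ≈ 1.50408, g(5.5) ≈ 1.87180, g(7.5) ≈ 2.14007.
T_3 = (Δs/2)·[g(s_0) + 2g(s_1) + 2g(s_2) + g(s_3)].
Sum ≈ 9.80812.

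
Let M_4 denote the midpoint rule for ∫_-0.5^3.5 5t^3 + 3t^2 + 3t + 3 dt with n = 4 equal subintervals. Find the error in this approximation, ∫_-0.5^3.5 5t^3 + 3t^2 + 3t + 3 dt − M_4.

8.5

Exact integral: ∫_-0.5^3.5 f(t) dt = 260.5.
M_4 = 252.
Error = 260.5 − 252 = 8.5.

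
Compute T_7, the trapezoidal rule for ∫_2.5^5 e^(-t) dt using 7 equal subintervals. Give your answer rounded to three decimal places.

0.076

Δt = (5 − 2.5)/7 = 5/14.
f(2.5) ≈ 0.082, f(20/7) ≈ 0.057, f(45/14) ≈ 0.040, f(25/7) ≈ 0.028, f(55/14) ≈ 0.020, f(30/7) ≈ 0.014, f(65/14) ≈ 0.010, f(5) ≈ 0.007.
T_7 = (Δt/2)·[f(t_0) + 2f(t_1) + ... + 2f(t_{6}) + f(t_7)].
Sum ≈ 0.076.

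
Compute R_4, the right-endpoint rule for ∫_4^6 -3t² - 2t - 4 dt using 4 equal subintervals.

-196.25

Δt = (6 − 4)/4 = 0.5.
Right endpoints: 4.5, 5, 5.5, 6.
f(4.5) = -73.75, f(5) = -89, f(5.5) = -105.75, f(6) = -124.
Sum = Δt · [f(4.5) + f(5) + f(5.5) + f(6)].
Sum = -196.25.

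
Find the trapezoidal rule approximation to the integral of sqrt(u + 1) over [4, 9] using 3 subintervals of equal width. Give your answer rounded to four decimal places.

13.6132

Δu = (9 − 4)/3 = 5/3.
f(4) ≈ 2.2361, f(17/3) ≈ 2.5820, f(22/3) ≈ 2.8868, f(9) ≈ 3.1623.
T_3 = (Δu/2)·[f(u_0) + 2f(u_1) + 2f(u_2) + f(u_3)].
Sum ≈ 13.6132.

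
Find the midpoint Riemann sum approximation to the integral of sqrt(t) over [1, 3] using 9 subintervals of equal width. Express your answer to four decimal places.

2.7979

Δt = (3 − 1)/9 = 2/9.
Midpoints: 10/9, 4/3, 14/9, 16/9, 2, 20/9, 22/9, 8/3, 26/9.
f(10/9) ≈ 1.0541, f(4/3) ≈ 1.1547, f(14/9) ≈ 1.2472, f(16/9) ≈ 1.3333, f(2) ≈ 1.4142, f(20/9) ≈ 1.4907, f(22/9) ≈ 1.5635, f(8/3) ≈ 1.6330, f(26/9) ≈ 1.6997.
Sum = Δt · [f(10/9) + f(4/3) + f(14/9) + ...].
Sum ≈ 2.7979.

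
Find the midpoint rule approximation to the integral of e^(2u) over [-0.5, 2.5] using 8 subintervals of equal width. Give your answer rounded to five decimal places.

Δu = (2.5 − (-0.5))/8 = 0.375.
Midpoints: -0.3125, 0.0625, 0.4375, 0.8125, 1.1875, 1.5625, 1.9375, 2.3125.
f(-0.3125) ≈ 0.53526, f(0.0625) ≈ 1.13315, f(0.4375) ≈ 2.39888, f(0.8125) ≈ 5.07842, f(1.1875) ≈ 10.75101, f(1.5625) ≈ 22.75990, f(1.9375) ≈ 48.18270, f(2.3125) ≈ 102.00277.
Sum = Δu · [f(-0.3125) + f(0.0625) + f(0.4375) + ...].
Sum ≈ 72.31578.

72.31578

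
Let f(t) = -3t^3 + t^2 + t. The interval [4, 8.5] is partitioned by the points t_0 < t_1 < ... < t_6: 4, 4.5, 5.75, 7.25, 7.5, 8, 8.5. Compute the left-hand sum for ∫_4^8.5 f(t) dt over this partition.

-2797.84765625

Subinterval widths: 0.5, 1.25, 1.5, 0.25, 0.5, 0.5.
Left endpoints: 4, 4.5, 5.75, 7.25, 7.5, 8.
f(4) = -172, f(4.5) = -248.625, f(5.75) = -531.515625, f(7.25) = -1083.421875, f(7.5) = -1201.875, f(8) = -1464.
Sum = Σ Δt_i · f(t_i).
Sum = -2797.84765625.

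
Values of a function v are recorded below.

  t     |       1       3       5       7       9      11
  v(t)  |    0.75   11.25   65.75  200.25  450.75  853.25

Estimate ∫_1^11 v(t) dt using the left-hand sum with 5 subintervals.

1457.5

Δt = 2.
Sum = 2·[0.75 + 11.25 + 65.75 + 200.25 + 450.75] = 1457.5.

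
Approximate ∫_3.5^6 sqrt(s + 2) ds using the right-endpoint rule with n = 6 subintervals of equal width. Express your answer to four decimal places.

6.5860

Δs = (6 − 3.5)/6 = 5/12.
Right endpoints: 47/12, 13/3, 4.75, 31/6, 67/12, 6.
f(47/12) ≈ 2.4324, f(13/3) ≈ 2.5166, f(4.75) ≈ 2.5981, f(31/6) ≈ 2.6771, f(67/12) ≈ 2.7538, f(6) ≈ 2.8284.
Sum = Δs · [f(47/12) + f(13/3) + f(4.75) + ...].
Sum ≈ 6.5860.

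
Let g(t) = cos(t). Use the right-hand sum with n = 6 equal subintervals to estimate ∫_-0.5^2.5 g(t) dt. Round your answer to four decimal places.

Δt = (2.5 − (-0.5))/6 = 0.5.
Right endpoints: 0, 0.5, 1, 1.5, 2, 2.5.
g(0) ≈ 1.0000, g(0.5) ≈ 0.8776, g(1) ≈ 0.5403, g(1.5) ≈ 0.0707, g(2) ≈ -0.4161, g(2.5) ≈ -0.8011.
Sum = Δt · [g(0) + g(0.5) + g(1) + ...].
Sum ≈ 0.6357.

0.6357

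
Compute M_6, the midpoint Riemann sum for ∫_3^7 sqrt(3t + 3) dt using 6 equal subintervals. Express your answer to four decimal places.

16.8926

Δt = (7 − 3)/6 = 2/3.
Midpoints: 10/3, 4, 14/3, 16/3, 6, 20/3.
f(10/3) ≈ 3.6056, f(4) ≈ 3.8730, f(14/3) ≈ 4.1231, f(16/3) ≈ 4.3589, f(6) ≈ 4.5826, f(20/3) ≈ 4.7958.
Sum = Δt · [f(10/3) + f(4) + f(14/3) + ...].
Sum ≈ 16.8926.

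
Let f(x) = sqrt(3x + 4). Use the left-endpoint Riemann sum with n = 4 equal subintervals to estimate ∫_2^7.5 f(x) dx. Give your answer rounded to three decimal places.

21.894

Δx = (7.5 − 2)/4 = 1.375.
Left endpoints: 2, 3.375, 4.75, 6.125.
f(2) ≈ 3.162, f(3.375) ≈ 3.758, f(4.75) ≈ 4.272, f(6.125) ≈ 4.730.
Sum = Δx · [f(2) + f(3.375) + f(4.75) + f(6.125)].
Sum ≈ 21.894.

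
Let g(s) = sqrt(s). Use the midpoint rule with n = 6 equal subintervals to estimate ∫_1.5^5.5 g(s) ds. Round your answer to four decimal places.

Δs = (5.5 − 1.5)/6 = 2/3.
Midpoints: 11/6, 2.5, 19/6, 23/6, 4.5, 31/6.
g(11/6) ≈ 1.3540, g(2.5) ≈ 1.5811, g(19/6) ≈ 1.7795, g(23/6) ≈ 1.9579, g(4.5) ≈ 2.1213, g(31/6) ≈ 2.2730.
Sum = Δs · [g(11/6) + g(2.5) + g(19/6) + ...].
Sum ≈ 7.3779.

7.3779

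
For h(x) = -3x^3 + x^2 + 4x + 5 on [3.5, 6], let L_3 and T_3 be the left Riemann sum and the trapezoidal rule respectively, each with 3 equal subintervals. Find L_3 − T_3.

202.34375

L_3 ≈ -551.4814815.
T_3 ≈ -753.8252315.
L_3 − T_3 = 202.34375.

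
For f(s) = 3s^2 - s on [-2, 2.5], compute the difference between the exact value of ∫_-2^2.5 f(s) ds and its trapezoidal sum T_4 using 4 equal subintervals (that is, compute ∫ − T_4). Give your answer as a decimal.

-2.84765625

Exact integral: ∫_-2^2.5 f(s) ds = 22.5.
T_4 = 25.34765625.
Error = 22.5 − 25.34765625 = -2.84765625.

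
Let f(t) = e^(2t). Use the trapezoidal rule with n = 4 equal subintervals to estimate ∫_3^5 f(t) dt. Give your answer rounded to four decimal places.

11697.8112

Δt = (5 − 3)/4 = 0.5.
f(3) ≈ 403.4288, f(3.5) ≈ 1096.6332, f(4) ≈ 2980.9580, f(4.5) ≈ 8103.0839, f(5) ≈ 22026.4658.
T_4 = (Δt/2)·[f(t_0) + 2f(t_1) + 2f(t_2) + 2f(t_3) + f(t_4)].
Sum ≈ 11697.8112.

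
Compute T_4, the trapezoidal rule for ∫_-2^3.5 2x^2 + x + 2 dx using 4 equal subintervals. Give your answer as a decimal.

52.5078125

Δx = (3.5 − (-2))/4 = 1.375.
f(-2) = 8, f(-0.625) = 2.15625, f(0.75) = 3.875, f(2.125) = 13.15625, f(3.5) = 30.
T_4 = (Δx/2)·[f(x_0) + 2f(x_1) + 2f(x_2) + 2f(x_3) + f(x_4)].
Sum = 52.5078125.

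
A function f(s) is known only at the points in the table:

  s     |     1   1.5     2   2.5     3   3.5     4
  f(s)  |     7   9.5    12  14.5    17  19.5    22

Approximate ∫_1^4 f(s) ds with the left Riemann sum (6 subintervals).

Δs = 0.5.
Sum = 0.5·[7 + 9.5 + 12 + 14.5 + 17 + 19.5] = 39.75.

39.75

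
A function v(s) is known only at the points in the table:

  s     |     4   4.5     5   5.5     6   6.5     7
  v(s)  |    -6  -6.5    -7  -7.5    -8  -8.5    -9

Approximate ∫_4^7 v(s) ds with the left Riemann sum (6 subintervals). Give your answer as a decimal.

-21.75

Δs = 0.5.
Sum = 0.5·[(-6) + (-6.5) + (-7) + (-7.5) + (-8) + (-8.5)] = -21.75.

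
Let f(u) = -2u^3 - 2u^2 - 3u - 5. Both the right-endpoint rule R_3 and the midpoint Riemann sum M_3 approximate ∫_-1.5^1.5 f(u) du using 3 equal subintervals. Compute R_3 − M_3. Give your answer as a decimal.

R_3 = -31.75.
M_3 = -19.
R_3 − M_3 = -12.75.

-12.75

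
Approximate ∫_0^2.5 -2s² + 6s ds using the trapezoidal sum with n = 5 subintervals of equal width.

8.125

Δs = (2.5 − 0)/5 = 0.5.
f(0) = 0, f(0.5) = 2.5, f(1) = 4, f(1.5) = 4.5, f(2) = 4, f(2.5) = 2.5.
T_5 = (Δs/2)·[f(s_0) + 2f(s_1) + ... + 2f(s_{4}) + f(s_5)].
Sum = 8.125.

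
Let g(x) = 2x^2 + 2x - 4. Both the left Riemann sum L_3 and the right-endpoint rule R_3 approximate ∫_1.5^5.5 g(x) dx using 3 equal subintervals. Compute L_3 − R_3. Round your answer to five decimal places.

L_3 ≈ 80.3703704.
R_3 ≈ 165.7037037.
L_3 − R_3 ≈ -85.33333.

-85.33333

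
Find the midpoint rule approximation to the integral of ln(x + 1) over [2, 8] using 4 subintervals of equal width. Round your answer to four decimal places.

10.4996

Δx = (8 − 2)/4 = 1.5.
Midpoints: 2.75, 4.25, 5.75, 7.25.
f(2.75) ≈ 1.3218, f(4.25) ≈ 1.6582, f(5.75) ≈ 1.9095, f(7.25) ≈ 2.1102.
Sum = Δx · [f(2.75) + f(4.25) + f(5.75) + f(7.25)].
Sum ≈ 10.4996.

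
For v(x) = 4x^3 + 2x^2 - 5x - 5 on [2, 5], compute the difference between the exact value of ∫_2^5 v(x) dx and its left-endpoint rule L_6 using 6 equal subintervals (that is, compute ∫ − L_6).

Exact integral: ∫_2^5 v(x) dx = 619.5.
L_6 = 501.25.
Error = 619.5 − 501.25 = 118.25.

118.25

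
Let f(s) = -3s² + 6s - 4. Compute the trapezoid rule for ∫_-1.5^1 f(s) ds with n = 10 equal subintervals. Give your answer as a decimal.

-18.203125

Δs = (1 − (-1.5))/10 = 0.25.
f(-1.5) = -19.75, f(-1.25) = -16.1875, f(-1) = -13, f(-0.75) = -10.1875, f(-0.5) = -7.75, f(-0.25) = -5.6875, f(0) = -4, f(0.25) = -2.6875, f(0.5) = -1.75, f(0.75) = -1.1875, f(1) = -1.
T_10 = (Δs/2)·[f(s_0) + 2f(s_1) + ... + 2f(s_{9}) + f(s_10)].
Sum = -18.203125.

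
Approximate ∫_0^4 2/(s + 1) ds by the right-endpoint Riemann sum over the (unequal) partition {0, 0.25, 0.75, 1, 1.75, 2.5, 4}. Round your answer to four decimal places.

Subinterval widths: 0.25, 0.5, 0.25, 0.75, 0.75, 1.5.
Right endpoints: 0.25, 0.75, 1, 1.75, 2.5, 4.
f(0.25) = 1.6, f(0.75) = 8/7, f(1) = 1, f(1.75) = 8/11, f(2.5) = 4/7, f(4) = 0.4.
Sum = Σ Δs_i · f(s_i).
Sum ≈ 2.7955.

2.7955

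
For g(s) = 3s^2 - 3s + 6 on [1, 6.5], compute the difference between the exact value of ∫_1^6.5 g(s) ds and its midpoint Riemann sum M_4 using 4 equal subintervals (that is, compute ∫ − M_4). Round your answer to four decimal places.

Exact integral: ∫_1^6.5 g(s) ds = 244.75.
M_4 ≈ 242.150391.
Error ≈ 244.75 − 242.150391 ≈ 2.5996.

2.5996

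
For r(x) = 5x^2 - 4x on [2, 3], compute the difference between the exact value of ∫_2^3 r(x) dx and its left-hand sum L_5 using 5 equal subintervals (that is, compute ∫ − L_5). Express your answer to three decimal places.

2.067

Exact integral: ∫_2^3 r(x) dx ≈ 21.66667.
L_5 = 19.6.
Error ≈ 21.66667 − 19.6 ≈ 2.067.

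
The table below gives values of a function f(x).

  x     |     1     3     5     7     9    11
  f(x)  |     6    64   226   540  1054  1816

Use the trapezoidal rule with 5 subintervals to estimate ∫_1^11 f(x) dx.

Δx = 2.
T_5 = (2/2)·[6 + 2·64 + 2·226 + 2·540 + 2·1054 + 1816] = 5590.

5590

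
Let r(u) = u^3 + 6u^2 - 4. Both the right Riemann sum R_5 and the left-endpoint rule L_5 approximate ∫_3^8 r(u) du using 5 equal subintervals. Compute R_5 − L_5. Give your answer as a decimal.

R_5 = 2380.
L_5 = 1565.
R_5 − L_5 = 815.

815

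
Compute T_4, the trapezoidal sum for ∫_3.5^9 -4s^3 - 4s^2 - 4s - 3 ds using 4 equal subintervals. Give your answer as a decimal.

-7616.68359375

Δs = (9 − 3.5)/4 = 1.375.
f(3.5) = -237.5, f(4.875) = -580.9921875, f(6.25) = -1160.8125, f(7.625) = -2039.3515625, f(9) = -3279.
T_4 = (Δs/2)·[f(s_0) + 2f(s_1) + 2f(s_2) + 2f(s_3) + f(s_4)].
Sum = -7616.68359375.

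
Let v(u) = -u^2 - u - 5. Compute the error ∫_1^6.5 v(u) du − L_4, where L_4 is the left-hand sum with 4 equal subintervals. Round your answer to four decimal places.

-30.4076

Exact integral: ∫_1^6.5 v(u) du ≈ -139.333333.
L_4 = -108.92578125.
Error ≈ -139.333333 − (-108.92578125) ≈ -30.4076.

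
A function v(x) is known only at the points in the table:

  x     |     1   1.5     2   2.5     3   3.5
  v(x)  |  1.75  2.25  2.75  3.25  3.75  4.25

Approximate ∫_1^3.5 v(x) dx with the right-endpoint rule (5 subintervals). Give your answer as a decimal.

8.125

Δx = 0.5.
Sum = 0.5·[2.25 + 2.75 + 3.25 + 3.75 + 4.25] = 8.125.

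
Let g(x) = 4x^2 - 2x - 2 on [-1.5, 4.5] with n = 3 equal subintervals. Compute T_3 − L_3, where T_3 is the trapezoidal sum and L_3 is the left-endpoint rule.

60

T_3 = 112.
L_3 = 52.
T_3 − L_3 = 60.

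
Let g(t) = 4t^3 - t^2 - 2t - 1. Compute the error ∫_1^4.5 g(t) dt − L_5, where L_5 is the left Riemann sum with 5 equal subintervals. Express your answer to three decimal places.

107.841

Exact integral: ∫_1^4.5 g(t) dt ≈ 356.27083.
L_5 = 248.43.
Error ≈ 356.27083 − 248.43 ≈ 107.841.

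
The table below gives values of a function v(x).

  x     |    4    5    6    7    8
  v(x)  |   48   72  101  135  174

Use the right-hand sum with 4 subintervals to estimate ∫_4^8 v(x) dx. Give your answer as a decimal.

482

Δx = 1.
Sum = 1·[72 + 101 + 135 + 174] = 482.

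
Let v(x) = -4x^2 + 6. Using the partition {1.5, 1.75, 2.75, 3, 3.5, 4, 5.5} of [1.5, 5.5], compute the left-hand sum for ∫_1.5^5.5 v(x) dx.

Subinterval widths: 0.25, 1, 0.25, 0.5, 0.5, 1.5.
Left endpoints: 1.5, 1.75, 2.75, 3, 3.5, 4.
v(1.5) = -3, v(1.75) = -6.25, v(2.75) = -24.25, v(3) = -30, v(3.5) = -43, v(4) = -58.
Sum = Σ Δx_i · v(x_i).
Sum = -136.5625.

-136.5625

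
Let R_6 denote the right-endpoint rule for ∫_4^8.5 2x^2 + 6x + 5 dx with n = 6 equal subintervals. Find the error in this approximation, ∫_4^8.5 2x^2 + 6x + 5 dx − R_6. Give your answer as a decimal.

Exact integral: ∫_4^8.5 f(x) dx = 558.
R_6 = 611.15625.
Error = 558 − 611.15625 = -53.15625.

-53.15625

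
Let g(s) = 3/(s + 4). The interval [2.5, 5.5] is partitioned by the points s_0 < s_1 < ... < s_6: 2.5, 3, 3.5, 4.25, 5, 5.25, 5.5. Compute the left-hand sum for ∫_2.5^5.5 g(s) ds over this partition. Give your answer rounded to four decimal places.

1.1822

Subinterval widths: 0.5, 0.5, 0.75, 0.75, 0.25, 0.25.
Left endpoints: 2.5, 3, 3.5, 4.25, 5, 5.25.
g(2.5) = 6/13, g(3) = 3/7, g(3.5) = 0.4, g(4.25) = 4/11, g(5) = 1/3, g(5.25) = 12/37.
Sum = Σ Δs_i · g(s_i).
Sum ≈ 1.1822.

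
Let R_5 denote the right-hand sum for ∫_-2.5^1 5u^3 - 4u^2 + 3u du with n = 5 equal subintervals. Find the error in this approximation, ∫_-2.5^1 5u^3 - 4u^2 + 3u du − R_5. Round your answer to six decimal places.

Exact integral: ∫_-2.5^1 f(u) du ≈ -77.61979167.
R_5 = -41.86.
Error ≈ -77.61979167 − (-41.86) ≈ -35.759792.

-35.759792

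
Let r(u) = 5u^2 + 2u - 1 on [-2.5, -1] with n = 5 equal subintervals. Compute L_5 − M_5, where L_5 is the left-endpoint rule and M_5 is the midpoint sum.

L_5 = 21.225.
M_5 = 17.56875.
L_5 − M_5 = 3.65625.

3.65625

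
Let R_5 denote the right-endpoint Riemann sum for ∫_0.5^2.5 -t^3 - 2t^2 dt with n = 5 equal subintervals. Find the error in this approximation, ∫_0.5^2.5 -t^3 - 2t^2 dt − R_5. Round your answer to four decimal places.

Exact integral: ∫_0.5^2.5 f(t) dt ≈ -20.083333.
R_5 = -25.93.
Error ≈ -20.083333 − (-25.93) ≈ 5.8467.

5.8467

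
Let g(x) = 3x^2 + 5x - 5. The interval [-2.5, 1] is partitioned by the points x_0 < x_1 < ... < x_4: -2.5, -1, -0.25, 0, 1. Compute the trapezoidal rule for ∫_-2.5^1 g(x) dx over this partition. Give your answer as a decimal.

-11.59375

Subinterval widths: 1.5, 0.75, 0.25, 1.
g(-2.5) = 1.25, g(-1) = -7, g(-0.25) = -6.0625, g(0) = -5, g(1) = 3.
On each subinterval the trapezoid contributes (Δx_i/2)·[g(x_{i-1}) + g(x_i)].
Sum = -11.59375.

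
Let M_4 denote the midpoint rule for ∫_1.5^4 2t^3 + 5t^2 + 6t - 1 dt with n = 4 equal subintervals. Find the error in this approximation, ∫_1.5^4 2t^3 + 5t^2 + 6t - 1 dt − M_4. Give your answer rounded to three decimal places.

Exact integral: ∫_1.5^4 f(t) dt ≈ 265.26042.
M_4 ≈ 263.51074.
Error ≈ 265.26042 − 263.51074 ≈ 1.750.

1.750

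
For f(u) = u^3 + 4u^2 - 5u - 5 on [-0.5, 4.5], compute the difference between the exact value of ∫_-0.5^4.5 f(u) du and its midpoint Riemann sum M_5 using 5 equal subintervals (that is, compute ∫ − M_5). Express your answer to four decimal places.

Exact integral: ∫_-0.5^4.5 f(u) du ≈ 149.166667.
M_5 = 145.
Error ≈ 149.166667 − 145 ≈ 4.1667.

4.1667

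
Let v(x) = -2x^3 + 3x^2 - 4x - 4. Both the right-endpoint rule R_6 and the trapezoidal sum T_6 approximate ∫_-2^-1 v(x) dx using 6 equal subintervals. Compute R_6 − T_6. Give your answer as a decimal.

-2.25

R_6 ≈ 14.30555556.
T_6 ≈ 16.55555556.
R_6 − T_6 = -2.25.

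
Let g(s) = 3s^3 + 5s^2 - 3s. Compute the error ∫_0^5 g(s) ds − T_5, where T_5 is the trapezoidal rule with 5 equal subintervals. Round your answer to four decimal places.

-22.9167

Exact integral: ∫_0^5 g(s) ds ≈ 639.583333.
T_5 = 662.5.
Error ≈ 639.583333 − 662.5 ≈ -22.9167.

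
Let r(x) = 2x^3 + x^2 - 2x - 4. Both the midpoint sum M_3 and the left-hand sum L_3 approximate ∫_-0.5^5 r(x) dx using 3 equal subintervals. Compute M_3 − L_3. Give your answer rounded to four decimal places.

M_3 ≈ 285.089699.
L_3 ≈ 110.101852.
M_3 − L_3 ≈ 174.9878.

174.9878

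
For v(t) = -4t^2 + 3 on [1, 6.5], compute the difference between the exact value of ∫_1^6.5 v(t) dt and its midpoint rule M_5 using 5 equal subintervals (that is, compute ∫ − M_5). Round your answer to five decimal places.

Exact integral: ∫_1^6.5 v(t) dt ≈ -348.3333333.
M_5 = -346.115.
Error ≈ -348.3333333 − (-346.115) ≈ -2.21833.

-2.21833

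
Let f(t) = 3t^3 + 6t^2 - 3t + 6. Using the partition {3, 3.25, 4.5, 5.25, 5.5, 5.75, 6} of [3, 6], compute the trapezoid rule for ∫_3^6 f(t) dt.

1284.09375

Subinterval widths: 0.25, 1.25, 0.75, 0.25, 0.25, 0.25.
f(3) = 132, f(3.25) = 162.609375, f(4.5) = 387.375, f(5.25) = 589.734375, f(5.5) = 670.125, f(5.75) = 757.453125, f(6) = 852.
On each subinterval the trapezoid contributes (Δt_i/2)·[f(t_{i-1}) + f(t_i)].
Sum = 1284.09375.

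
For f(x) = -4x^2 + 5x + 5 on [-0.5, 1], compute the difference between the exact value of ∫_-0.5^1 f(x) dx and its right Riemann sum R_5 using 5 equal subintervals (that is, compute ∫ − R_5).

Exact integral: ∫_-0.5^1 f(x) dx = 7.875.
R_5 = 8.46.
Error = 7.875 − 8.46 = -0.585.

-0.585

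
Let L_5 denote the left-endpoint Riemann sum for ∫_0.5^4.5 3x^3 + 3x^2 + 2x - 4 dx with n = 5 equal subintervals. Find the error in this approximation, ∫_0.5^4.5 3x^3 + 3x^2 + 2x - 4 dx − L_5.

Exact integral: ∫_0.5^4.5 f(x) dx = 402.5.
L_5 = 276.98.
Error = 402.5 − 276.98 = 125.52.

125.52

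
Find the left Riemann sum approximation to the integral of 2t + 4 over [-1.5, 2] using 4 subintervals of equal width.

Δt = (2 − (-1.5))/4 = 0.875.
Left endpoints: -1.5, -0.625, 0.25, 1.125.
f(-1.5) = 1, f(-0.625) = 2.75, f(0.25) = 4.5, f(1.125) = 6.25.
Sum = Δt · [f(-1.5) + f(-0.625) + f(0.25) + f(1.125)].
Sum = 12.6875.

12.6875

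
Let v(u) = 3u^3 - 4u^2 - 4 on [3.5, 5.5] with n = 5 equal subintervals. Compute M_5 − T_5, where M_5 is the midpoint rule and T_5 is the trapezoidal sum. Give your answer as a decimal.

M_5 = 400.11.
T_5 = 403.03.
M_5 − T_5 = -2.92.

-2.92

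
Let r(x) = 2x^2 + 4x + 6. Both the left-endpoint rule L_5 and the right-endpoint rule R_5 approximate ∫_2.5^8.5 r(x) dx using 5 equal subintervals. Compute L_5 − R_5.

-187.2

L_5 = 476.28.
R_5 = 663.48.
L_5 − R_5 = -187.2.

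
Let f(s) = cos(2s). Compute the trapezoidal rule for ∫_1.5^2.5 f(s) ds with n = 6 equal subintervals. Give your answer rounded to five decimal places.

Δs = (2.5 − 1.5)/6 = 1/6.
f(1.5) ≈ -0.98999, f(5/3) ≈ -0.98167, f(11/6) ≈ -0.86529, f(2) ≈ -0.65364, f(13/6) ≈ -0.37004, f(7/3) ≈ -0.04571, f(2.5) ≈ 0.28366.
T_6 = (Δs/2)·[f(s_0) + 2f(s_1) + ... + 2f(s_{5}) + f(s_6)].
Sum ≈ -0.54492.

-0.54492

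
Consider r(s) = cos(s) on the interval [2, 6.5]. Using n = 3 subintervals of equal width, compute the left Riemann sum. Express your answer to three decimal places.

-1.603

Δs = (6.5 − 2)/3 = 1.5.
Left endpoints: 2, 3.5, 5.
r(2) ≈ -0.416, r(3.5) ≈ -0.936, r(5) ≈ 0.284.
Sum = Δs · [r(2) + r(3.5) + r(5)].
Sum ≈ -1.603.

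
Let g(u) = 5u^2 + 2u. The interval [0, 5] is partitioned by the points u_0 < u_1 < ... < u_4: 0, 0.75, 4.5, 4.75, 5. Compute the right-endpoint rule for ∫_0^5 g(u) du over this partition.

481

Subinterval widths: 0.75, 3.75, 0.25, 0.25.
Right endpoints: 0.75, 4.5, 4.75, 5.
g(0.75) = 4.3125, g(4.5) = 110.25, g(4.75) = 122.3125, g(5) = 135.
Sum = Σ Δu_i · g(u_i).
Sum = 481.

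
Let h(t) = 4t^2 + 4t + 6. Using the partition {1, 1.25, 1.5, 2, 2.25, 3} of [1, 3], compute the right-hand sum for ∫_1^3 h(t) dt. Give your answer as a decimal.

73.875

Subinterval widths: 0.25, 0.25, 0.5, 0.25, 0.75.
Right endpoints: 1.25, 1.5, 2, 2.25, 3.
h(1.25) = 17.25, h(1.5) = 21, h(2) = 30, h(2.25) = 35.25, h(3) = 54.
Sum = Σ Δt_i · h(t_i).
Sum = 73.875.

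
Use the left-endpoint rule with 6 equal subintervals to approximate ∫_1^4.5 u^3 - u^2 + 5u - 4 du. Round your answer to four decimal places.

82.0120

Δu = (4.5 − 1)/6 = 7/12.
Left endpoints: 1, 19/12, 13/6, 2.75, 10/3, 47/12.
f(1) = 1, f(19/12) = 9295/1728, f(13/6) = 2659/216, f(2.75) = 22.984375, f(10/3) = 1042/27, f(47/12) = 104243/1728.
Sum = Δu · [f(1) + f(19/12) + f(13/6) + ...].
Sum ≈ 82.0120.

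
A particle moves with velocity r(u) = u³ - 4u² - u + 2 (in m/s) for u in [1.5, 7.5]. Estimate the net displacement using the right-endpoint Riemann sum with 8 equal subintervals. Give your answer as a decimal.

295.78125

Δu = (7.5 − 1.5)/8 = 0.75.
Right endpoints: 2.25, 3, 3.75, 4.5, 5.25, 6, 6.75, 7.5.
r(2.25) = -9.109375, r(3) = -10, r(3.75) = -5.265625, r(4.5) = 7.625, r(5.25) = 31.203125, r(6) = 68, r(6.75) = 120.546875, r(7.5) = 191.375.
Sum = Δu · [r(2.25) + r(3) + r(3.75) + ...].
Sum = 295.78125.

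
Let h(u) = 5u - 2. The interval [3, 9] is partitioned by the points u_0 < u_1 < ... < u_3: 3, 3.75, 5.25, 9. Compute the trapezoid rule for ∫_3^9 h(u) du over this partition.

168

Subinterval widths: 0.75, 1.5, 3.75.
h(3) = 13, h(3.75) = 16.75, h(5.25) = 24.25, h(9) = 43.
On each subinterval the trapezoid contributes (Δu_i/2)·[h(u_{i-1}) + h(u_i)].
Sum = 168.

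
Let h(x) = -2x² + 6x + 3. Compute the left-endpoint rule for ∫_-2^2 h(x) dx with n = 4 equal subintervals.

Δx = (2 − (-2))/4 = 1.
Left endpoints: -2, -1, 0, 1.
h(-2) = -17, h(-1) = -5, h(0) = 3, h(1) = 7.
Sum = Δx · [h(-2) + h(-1) + h(0) + h(1)].
Sum = -12.

-12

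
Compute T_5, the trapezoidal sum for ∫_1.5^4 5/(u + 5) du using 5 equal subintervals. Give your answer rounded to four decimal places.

Δu = (4 − 1.5)/5 = 0.5.
f(1.5) = 10/13, f(2) = 5/7, f(2.5) = 2/3, f(3) = 0.625, f(3.5) = 10/17, f(4) = 5/9.
T_5 = (Δu/2)·[f(u_0) + 2f(u_1) + ... + 2f(u_{4}) + f(u_5)].
Sum ≈ 1.6283.

1.6283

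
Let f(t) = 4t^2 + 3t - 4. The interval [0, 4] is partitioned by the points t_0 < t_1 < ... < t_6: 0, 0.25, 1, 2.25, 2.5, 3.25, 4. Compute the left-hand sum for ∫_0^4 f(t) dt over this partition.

Subinterval widths: 0.25, 0.75, 1.25, 0.25, 0.75, 0.75.
Left endpoints: 0, 0.25, 1, 2.25, 2.5, 3.25.
f(0) = -4, f(0.25) = -3, f(1) = 3, f(2.25) = 23, f(2.5) = 28.5, f(3.25) = 48.
Sum = Σ Δt_i · f(t_i).
Sum = 63.625.

63.625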